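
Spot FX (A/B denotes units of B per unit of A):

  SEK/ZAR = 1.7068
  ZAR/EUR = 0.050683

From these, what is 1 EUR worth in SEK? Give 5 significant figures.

1 EUR ÷ 0.050683 = 19.7305 ZAR
19.7305 ZAR ÷ 1.7068 = 11.5599 SEK

EUR/SEK = 11.560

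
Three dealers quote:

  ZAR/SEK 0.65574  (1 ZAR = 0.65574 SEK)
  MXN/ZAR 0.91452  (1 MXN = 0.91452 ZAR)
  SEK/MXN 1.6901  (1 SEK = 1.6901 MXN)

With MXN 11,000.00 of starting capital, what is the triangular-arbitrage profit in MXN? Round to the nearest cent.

Profitable loop is MXN → ZAR → SEK → MXN:
MXN 11,000.00 × 0.91452 = ZAR 10,059.72
ZAR 10,059.72 × 0.65574 = SEK 6,596.56
SEK 6,596.56 × 1.6901 = MXN 11,148.85
Profit = MXN 11,148.85 − MXN 11,000.00

Profit: MXN 148.85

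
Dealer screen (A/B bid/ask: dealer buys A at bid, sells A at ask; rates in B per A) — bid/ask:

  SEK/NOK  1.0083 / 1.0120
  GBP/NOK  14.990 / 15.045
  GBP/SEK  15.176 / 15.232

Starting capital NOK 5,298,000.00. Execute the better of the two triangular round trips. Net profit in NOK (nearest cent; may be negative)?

Net profit: NOK 90,487.09

Best loop NOK → GBP → SEK → NOK:
NOK 5,298,000.00 ÷ 15.045 (buy GBP at ask) = GBP 352,143.57
GBP 352,143.57 × 15.176 (sell GBP at bid) = SEK 5,344,130.81
SEK 5,344,130.81 × 1.0083 (sell SEK at bid) = NOK 5,388,487.09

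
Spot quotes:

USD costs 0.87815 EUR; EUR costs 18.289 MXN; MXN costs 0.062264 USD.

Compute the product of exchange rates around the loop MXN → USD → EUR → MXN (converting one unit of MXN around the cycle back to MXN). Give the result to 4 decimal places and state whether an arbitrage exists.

1.0000 (no arbitrage)

Around MXN → USD → EUR → MXN: 1 × 0.062264 × 0.87815 × 18.289 = 0.999990
Product ≈ 1 (deviation 0.001%, within rounding noise).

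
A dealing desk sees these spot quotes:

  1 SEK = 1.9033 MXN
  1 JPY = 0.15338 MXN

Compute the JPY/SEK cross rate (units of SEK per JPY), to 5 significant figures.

JPY/SEK = 0.080586

1 JPY × 0.15338 = 0.15338 MXN
0.15338 MXN ÷ 1.9033 = 0.0805864 SEK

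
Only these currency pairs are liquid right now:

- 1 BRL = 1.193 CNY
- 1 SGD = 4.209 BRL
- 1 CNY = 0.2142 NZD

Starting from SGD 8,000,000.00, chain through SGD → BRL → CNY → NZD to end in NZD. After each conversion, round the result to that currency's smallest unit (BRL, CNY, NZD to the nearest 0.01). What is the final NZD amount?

NZD 8,604,563.08

SGD 8,000,000.00 × 4.209 = BRL 33,672,000.00
BRL 33,672,000.00 × 1.193 = CNY 40,170,696.00
CNY 40,170,696.00 × 0.2142 = NZD 8,604,563.08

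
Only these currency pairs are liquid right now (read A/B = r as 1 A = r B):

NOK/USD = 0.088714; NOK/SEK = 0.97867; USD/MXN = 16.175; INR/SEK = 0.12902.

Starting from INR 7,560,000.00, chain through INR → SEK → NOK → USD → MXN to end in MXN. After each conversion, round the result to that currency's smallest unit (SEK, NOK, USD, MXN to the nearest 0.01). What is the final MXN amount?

MXN 1,430,141.58

INR 7,560,000.00 × 0.12902 = SEK 975,391.20
SEK 975,391.20 ÷ 0.97867 = NOK 996,649.74
NOK 996,649.74 × 0.088714 = USD 88,416.79
USD 88,416.79 × 16.175 = MXN 1,430,141.58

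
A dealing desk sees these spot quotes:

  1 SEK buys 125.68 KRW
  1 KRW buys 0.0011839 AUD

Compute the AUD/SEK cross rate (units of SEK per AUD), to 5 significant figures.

AUD/SEK = 6.7208

1 AUD ÷ 0.0011839 = 844.666 KRW
844.666 KRW ÷ 125.68 = 6.72077 SEK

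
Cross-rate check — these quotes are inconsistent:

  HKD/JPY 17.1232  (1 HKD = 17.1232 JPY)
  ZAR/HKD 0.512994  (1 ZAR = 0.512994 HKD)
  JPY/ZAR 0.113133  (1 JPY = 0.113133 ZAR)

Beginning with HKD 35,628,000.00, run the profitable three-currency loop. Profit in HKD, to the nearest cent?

Profit: HKD 223,301.39

Profitable loop is HKD → ZAR → JPY → HKD:
HKD 35,628,000.00 ÷ 0.512994 = ZAR 69,451,104.69
ZAR 69,451,104.69 ÷ 0.113133 = JPY 613,889,004
JPY 613,889,004 ÷ 17.1232 = HKD 35,851,301.39
Profit = HKD 35,851,301.39 − HKD 35,628,000.00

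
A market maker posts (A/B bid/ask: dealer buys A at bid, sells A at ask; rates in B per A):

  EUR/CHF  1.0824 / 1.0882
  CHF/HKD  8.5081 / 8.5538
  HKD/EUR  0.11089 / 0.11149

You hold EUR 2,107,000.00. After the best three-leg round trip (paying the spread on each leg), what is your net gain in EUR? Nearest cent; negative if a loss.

Net profit: EUR 44,678.04

Best loop EUR → CHF → HKD → EUR:
EUR 2,107,000.00 × 1.0824 (sell EUR at bid) = CHF 2,280,616.80
CHF 2,280,616.80 × 8.5081 (sell CHF at bid) = HKD 19,403,715.80
HKD 19,403,715.80 × 0.11089 (sell HKD at bid) = EUR 2,151,678.04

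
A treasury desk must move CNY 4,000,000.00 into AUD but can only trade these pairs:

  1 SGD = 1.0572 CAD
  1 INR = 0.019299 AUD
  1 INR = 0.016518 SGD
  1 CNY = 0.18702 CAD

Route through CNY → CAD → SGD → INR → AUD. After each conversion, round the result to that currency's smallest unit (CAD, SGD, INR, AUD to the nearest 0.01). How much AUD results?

CNY 4,000,000.00 × 0.18702 = CAD 748,080.00
CAD 748,080.00 ÷ 1.0572 = SGD 707,604.99
SGD 707,604.99 ÷ 0.016518 = INR 42,838,418.09
INR 42,838,418.09 × 0.019299 = AUD 826,738.63

AUD 826,738.63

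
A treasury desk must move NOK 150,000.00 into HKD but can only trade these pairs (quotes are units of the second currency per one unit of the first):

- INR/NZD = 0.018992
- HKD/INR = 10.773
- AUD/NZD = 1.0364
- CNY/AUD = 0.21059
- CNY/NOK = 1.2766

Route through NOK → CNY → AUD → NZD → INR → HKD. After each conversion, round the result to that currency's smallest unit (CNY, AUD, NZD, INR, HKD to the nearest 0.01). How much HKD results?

NOK 150,000.00 ÷ 1.2766 = CNY 117,499.61
CNY 117,499.61 × 0.21059 = AUD 24,744.24
AUD 24,744.24 × 1.0364 = NZD 25,644.93
NZD 25,644.93 ÷ 0.018992 = INR 1,350,301.71
INR 1,350,301.71 ÷ 10.773 = HKD 125,341.29

HKD 125,341.29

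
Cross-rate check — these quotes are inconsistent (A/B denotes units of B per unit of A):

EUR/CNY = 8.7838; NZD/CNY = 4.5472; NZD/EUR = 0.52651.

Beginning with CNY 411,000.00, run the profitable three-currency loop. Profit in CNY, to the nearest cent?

Profit: CNY 7,010.15

Profitable loop is CNY → NZD → EUR → CNY:
CNY 411,000.00 ÷ 4.5472 = NZD 90,385.29
NZD 90,385.29 × 0.52651 = EUR 47,588.76
EUR 47,588.76 × 8.7838 = CNY 418,010.15
Profit = CNY 418,010.15 − CNY 411,000.00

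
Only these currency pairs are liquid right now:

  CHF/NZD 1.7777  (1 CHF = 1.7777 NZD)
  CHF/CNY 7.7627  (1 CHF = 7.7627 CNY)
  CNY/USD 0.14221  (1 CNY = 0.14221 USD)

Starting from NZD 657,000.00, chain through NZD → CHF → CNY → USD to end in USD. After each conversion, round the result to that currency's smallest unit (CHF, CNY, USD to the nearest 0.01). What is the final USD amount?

NZD 657,000.00 ÷ 1.7777 = CHF 369,578.67
CHF 369,578.67 × 7.7627 = CNY 2,868,928.34
CNY 2,868,928.34 × 0.14221 = USD 407,990.30

USD 407,990.30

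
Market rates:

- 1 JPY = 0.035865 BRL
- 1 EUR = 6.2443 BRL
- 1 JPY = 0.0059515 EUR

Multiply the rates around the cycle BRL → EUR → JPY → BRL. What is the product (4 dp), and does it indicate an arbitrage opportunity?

0.9651 (arbitrage exists)

Around BRL → EUR → JPY → BRL: 1 ÷ 6.2443 ÷ 0.0059515 × 0.035865 = 0.965074
Product < 1; profitable direction is BRL → JPY → EUR → BRL.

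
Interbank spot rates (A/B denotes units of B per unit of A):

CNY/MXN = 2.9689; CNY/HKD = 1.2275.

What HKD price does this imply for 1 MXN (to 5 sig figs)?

1 MXN ÷ 2.9689 = 0.336825 CNY
0.336825 CNY × 1.2275 = 0.413453 HKD

MXN/HKD = 0.41345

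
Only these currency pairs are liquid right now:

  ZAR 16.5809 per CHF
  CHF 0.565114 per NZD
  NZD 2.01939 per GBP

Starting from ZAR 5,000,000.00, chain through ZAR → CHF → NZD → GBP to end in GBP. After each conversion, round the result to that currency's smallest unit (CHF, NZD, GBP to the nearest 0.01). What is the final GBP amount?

GBP 264,244.31

ZAR 5,000,000.00 ÷ 16.5809 = CHF 301,551.79
CHF 301,551.79 ÷ 0.565114 = NZD 533,612.32
NZD 533,612.32 ÷ 2.01939 = GBP 264,244.31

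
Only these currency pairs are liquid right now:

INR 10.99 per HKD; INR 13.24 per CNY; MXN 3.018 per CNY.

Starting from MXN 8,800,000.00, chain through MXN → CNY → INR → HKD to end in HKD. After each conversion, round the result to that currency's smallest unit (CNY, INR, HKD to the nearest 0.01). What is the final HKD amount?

HKD 3,512,802.46

MXN 8,800,000.00 ÷ 3.018 = CNY 2,915,838.30
CNY 2,915,838.30 × 13.24 = INR 38,605,699.09
INR 38,605,699.09 ÷ 10.99 = HKD 3,512,802.46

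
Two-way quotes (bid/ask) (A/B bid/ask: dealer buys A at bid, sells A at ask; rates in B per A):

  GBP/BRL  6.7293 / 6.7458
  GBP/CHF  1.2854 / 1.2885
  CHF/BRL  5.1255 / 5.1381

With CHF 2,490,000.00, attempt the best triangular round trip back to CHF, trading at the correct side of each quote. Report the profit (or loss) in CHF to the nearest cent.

Net profit: CHF 40,942.40

Best loop CHF → GBP → BRL → CHF:
CHF 2,490,000.00 ÷ 1.2885 (buy GBP at ask) = GBP 1,932,479.63
GBP 1,932,479.63 × 6.7293 (sell GBP at bid) = BRL 13,004,235.16
BRL 13,004,235.16 ÷ 5.1381 (buy CHF at ask) = CHF 2,530,942.40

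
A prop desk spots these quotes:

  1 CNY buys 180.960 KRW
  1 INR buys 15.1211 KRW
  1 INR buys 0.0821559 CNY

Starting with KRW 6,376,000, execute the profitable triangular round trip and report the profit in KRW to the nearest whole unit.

Profitable loop is KRW → CNY → INR → KRW:
KRW 6,376,000 ÷ 180.960 = CNY 35,234.31
CNY 35,234.31 ÷ 0.0821559 = INR 428,871.28
INR 428,871.28 × 15.1211 = KRW 6,485,005
Profit = KRW 6,485,005 − KRW 6,376,000

Profit: KRW 109,005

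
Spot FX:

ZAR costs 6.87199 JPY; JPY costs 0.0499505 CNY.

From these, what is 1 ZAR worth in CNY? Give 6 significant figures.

ZAR/CNY = 0.343259

1 ZAR × 6.87199 = 6.87199 JPY
6.87199 JPY × 0.0499505 = 0.343259 CNY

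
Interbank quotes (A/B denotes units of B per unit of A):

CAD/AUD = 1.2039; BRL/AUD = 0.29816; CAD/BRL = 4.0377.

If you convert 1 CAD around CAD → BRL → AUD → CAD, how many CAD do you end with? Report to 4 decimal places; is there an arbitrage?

1.0000 (no arbitrage)

Around CAD → BRL → AUD → CAD: 1 × 4.0377 × 0.29816 ÷ 1.2039 = 0.999984
Product ≈ 1 (deviation 0.002%, within rounding noise).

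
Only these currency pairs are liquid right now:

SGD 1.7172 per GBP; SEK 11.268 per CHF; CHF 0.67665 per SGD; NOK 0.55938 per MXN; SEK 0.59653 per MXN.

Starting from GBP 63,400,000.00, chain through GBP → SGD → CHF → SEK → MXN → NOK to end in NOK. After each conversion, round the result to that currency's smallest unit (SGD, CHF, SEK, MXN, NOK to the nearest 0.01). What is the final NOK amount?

GBP 63,400,000.00 × 1.7172 = SGD 108,870,480.00
SGD 108,870,480.00 × 0.67665 = CHF 73,667,210.29
CHF 73,667,210.29 × 11.268 = SEK 830,082,125.55
SEK 830,082,125.55 ÷ 0.59653 = MXN 1,391,517,820.65
MXN 1,391,517,820.65 × 0.55938 = NOK 778,387,238.52

NOK 778,387,238.52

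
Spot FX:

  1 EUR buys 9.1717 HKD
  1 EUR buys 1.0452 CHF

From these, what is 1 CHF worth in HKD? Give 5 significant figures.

CHF/HKD = 8.7751

1 CHF ÷ 1.0452 = 0.956755 EUR
0.956755 EUR × 9.1717 = 8.77507 HKD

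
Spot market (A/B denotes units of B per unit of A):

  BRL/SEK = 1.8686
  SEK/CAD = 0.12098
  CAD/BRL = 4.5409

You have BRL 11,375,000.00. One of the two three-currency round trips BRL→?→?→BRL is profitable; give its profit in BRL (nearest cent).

Profitable loop is BRL → SEK → CAD → BRL:
BRL 11,375,000.00 × 1.8686 = SEK 21,255,325.00
SEK 21,255,325.00 × 0.12098 = CAD 2,571,469.22
CAD 2,571,469.22 × 4.5409 = BRL 11,676,784.57
Profit = BRL 11,676,784.57 − BRL 11,375,000.00

Profit: BRL 301,784.57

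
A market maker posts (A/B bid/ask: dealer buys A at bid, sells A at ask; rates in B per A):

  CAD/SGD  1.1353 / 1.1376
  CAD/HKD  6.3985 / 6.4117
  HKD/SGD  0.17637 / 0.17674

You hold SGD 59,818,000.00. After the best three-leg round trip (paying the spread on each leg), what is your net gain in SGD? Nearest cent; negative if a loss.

Net profit: SGD 110,648.25

Best loop SGD → HKD → CAD → SGD:
SGD 59,818,000.00 ÷ 0.17674 (buy HKD at ask) = HKD 338,451,963.34
HKD 338,451,963.34 ÷ 6.4117 (buy CAD at ask) = CAD 52,786,618.73
CAD 52,786,618.73 × 1.1353 (sell CAD at bid) = SGD 59,928,648.25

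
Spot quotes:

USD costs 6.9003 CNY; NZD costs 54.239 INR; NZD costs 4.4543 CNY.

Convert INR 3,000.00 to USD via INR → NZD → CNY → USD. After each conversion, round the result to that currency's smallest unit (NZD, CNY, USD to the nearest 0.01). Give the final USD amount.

INR 3,000.00 ÷ 54.239 = NZD 55.31
NZD 55.31 × 4.4543 = CNY 246.37
CNY 246.37 ÷ 6.9003 = USD 35.70

USD 35.70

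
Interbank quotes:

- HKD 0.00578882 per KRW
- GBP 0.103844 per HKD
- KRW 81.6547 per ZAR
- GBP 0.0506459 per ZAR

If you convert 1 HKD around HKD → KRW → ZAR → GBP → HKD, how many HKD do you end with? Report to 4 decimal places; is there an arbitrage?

1.0318 (arbitrage exists)

Around HKD → KRW → ZAR → GBP → HKD: 1 ÷ 0.00578882 ÷ 81.6547 × 0.0506459 ÷ 0.103844 = 1.031791
Product > 1; profitable direction is HKD → KRW → ZAR → GBP → HKD.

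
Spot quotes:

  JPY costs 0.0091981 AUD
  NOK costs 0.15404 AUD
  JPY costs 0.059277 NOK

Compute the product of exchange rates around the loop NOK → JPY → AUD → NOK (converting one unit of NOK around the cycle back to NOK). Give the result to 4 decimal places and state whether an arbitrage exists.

1.0073 (arbitrage exists)

Around NOK → JPY → AUD → NOK: 1 ÷ 0.059277 × 0.0091981 ÷ 0.15404 = 1.007345
Product > 1; profitable direction is NOK → JPY → AUD → NOK.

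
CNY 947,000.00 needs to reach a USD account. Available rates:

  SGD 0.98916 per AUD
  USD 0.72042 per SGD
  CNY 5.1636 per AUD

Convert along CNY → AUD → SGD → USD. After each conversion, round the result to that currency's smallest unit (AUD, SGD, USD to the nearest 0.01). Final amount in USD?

CNY 947,000.00 ÷ 5.1636 = AUD 183,399.18
AUD 183,399.18 × 0.98916 = SGD 181,411.13
SGD 181,411.13 × 0.72042 = USD 130,692.21

USD 130,692.21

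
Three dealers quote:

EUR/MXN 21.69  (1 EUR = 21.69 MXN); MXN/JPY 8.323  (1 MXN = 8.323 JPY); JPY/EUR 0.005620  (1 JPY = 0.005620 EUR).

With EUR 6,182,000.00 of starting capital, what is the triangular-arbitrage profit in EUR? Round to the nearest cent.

Profitable loop is EUR → MXN → JPY → EUR:
EUR 6,182,000.00 × 21.69 = MXN 134,087,580.00
MXN 134,087,580.00 × 8.323 = JPY 1,116,010,928
JPY 1,116,010,928 × 0.005620 = EUR 6,271,981.42
Profit = EUR 6,271,981.42 − EUR 6,182,000.00

Profit: EUR 89,981.42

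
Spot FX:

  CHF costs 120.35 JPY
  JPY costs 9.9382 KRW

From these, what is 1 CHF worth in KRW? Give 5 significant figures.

CHF/KRW = 1196.1

1 CHF × 120.35 = 120.35 JPY
120.35 JPY × 9.9382 = 1196.06 KRW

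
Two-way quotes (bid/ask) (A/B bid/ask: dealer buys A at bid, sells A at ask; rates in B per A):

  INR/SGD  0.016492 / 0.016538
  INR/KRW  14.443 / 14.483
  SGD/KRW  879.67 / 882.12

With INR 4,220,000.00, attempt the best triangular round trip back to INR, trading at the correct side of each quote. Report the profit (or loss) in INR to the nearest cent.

Best loop INR → SGD → KRW → INR:
INR 4,220,000.00 × 0.016492 (sell INR at bid) = SGD 69,596.24
SGD 69,596.24 × 879.67 (sell SGD at bid) = KRW 61,221,724
KRW 61,221,724 ÷ 14.483 (buy INR at ask) = INR 4,227,143.85

Net profit: INR 7,143.85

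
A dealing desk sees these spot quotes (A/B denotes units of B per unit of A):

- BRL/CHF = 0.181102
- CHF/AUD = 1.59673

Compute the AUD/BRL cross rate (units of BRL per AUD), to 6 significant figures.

AUD/BRL = 3.45816

1 AUD ÷ 1.59673 = 0.62628 CHF
0.62628 CHF ÷ 0.181102 = 3.45816 BRL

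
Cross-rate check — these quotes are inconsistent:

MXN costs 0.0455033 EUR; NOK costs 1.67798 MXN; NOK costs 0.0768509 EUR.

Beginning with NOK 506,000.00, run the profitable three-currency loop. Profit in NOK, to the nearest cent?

Profitable loop is NOK → EUR → MXN → NOK:
NOK 506,000.00 × 0.0768509 = EUR 38,886.56
EUR 38,886.56 ÷ 0.0455033 = MXN 854,587.59
MXN 854,587.59 ÷ 1.67798 = NOK 509,295.46
Profit = NOK 509,295.46 − NOK 506,000.00

Profit: NOK 3,295.46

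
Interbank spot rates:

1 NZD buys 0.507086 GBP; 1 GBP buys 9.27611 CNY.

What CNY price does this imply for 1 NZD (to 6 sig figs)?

NZD/CNY = 4.70379

1 NZD × 0.507086 = 0.507086 GBP
0.507086 GBP × 9.27611 = 4.70379 CNY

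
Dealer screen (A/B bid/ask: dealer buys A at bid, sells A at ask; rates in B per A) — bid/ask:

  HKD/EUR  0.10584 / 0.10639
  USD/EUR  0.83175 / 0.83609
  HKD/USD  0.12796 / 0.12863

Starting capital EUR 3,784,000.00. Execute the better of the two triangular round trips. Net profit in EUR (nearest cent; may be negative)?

Best loop EUR → HKD → USD → EUR:
EUR 3,784,000.00 ÷ 0.10639 (buy HKD at ask) = HKD 35,567,252.56
HKD 35,567,252.56 × 0.12796 (sell HKD at bid) = USD 4,551,185.64
USD 4,551,185.64 × 0.83175 (sell USD at bid) = EUR 3,785,448.65

Net profit: EUR 1,448.65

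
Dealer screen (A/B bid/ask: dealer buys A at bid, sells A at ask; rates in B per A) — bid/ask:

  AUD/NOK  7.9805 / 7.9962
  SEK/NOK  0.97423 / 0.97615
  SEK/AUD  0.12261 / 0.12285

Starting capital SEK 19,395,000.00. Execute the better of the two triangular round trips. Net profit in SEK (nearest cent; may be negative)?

Best loop SEK → AUD → NOK → SEK:
SEK 19,395,000.00 × 0.12261 (sell SEK at bid) = AUD 2,378,020.95
AUD 2,378,020.95 × 7.9805 (sell AUD at bid) = NOK 18,977,796.19
NOK 18,977,796.19 ÷ 0.97615 (buy SEK at ask) = SEK 19,441,475.38

Net profit: SEK 46,475.38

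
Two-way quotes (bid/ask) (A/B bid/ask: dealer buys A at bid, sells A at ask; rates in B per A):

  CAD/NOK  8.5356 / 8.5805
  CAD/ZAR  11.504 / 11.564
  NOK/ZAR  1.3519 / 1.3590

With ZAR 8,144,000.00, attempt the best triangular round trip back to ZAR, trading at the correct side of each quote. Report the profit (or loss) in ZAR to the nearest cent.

Net result: ZAR -17,410.84 (no profitable arbitrage after spreads)

Best loop ZAR → CAD → NOK → ZAR:
ZAR 8,144,000.00 ÷ 11.564 (buy CAD at ask) = CAD 704,254.58
CAD 704,254.58 × 8.5356 (sell CAD at bid) = NOK 6,011,235.42
NOK 6,011,235.42 × 1.3519 (sell NOK at bid) = ZAR 8,126,589.16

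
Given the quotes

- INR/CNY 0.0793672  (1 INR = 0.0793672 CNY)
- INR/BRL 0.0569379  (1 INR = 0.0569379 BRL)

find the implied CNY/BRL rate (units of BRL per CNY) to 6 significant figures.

1 CNY ÷ 0.0793672 = 12.5997 INR
12.5997 INR × 0.0569379 = 0.717398 BRL

CNY/BRL = 0.717398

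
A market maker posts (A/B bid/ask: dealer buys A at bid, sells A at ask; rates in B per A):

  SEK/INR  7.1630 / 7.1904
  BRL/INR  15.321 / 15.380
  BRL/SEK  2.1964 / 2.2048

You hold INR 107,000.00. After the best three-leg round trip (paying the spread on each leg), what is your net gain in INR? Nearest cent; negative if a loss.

Best loop INR → BRL → SEK → INR:
INR 107,000.00 ÷ 15.380 (buy BRL at ask) = BRL 6,957.09
BRL 6,957.09 × 2.1964 (sell BRL at bid) = SEK 15,280.55
SEK 15,280.55 × 7.1630 (sell SEK at bid) = INR 109,454.55

Net profit: INR 2,454.55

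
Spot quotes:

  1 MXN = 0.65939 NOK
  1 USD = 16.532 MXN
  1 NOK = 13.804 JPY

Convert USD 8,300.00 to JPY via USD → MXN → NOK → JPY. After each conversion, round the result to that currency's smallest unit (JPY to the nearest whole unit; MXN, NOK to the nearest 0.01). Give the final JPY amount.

USD 8,300.00 × 16.532 = MXN 137,215.60
MXN 137,215.60 × 0.65939 = NOK 90,478.59
NOK 90,478.59 × 13.804 = JPY 1,248,966

JPY 1,248,966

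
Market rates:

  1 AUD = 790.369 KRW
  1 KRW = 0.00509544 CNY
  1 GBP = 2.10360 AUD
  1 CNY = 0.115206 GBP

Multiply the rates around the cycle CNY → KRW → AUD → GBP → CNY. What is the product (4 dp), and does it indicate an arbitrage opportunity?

Around CNY → KRW → AUD → GBP → CNY: 1 ÷ 0.00509544 ÷ 790.369 ÷ 2.10360 ÷ 0.115206 = 1.024590
Product > 1; profitable direction is CNY → KRW → AUD → GBP → CNY.

1.0246 (arbitrage exists)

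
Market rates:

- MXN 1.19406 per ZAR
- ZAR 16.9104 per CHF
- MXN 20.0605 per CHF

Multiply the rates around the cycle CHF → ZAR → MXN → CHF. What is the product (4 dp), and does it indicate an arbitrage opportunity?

Around CHF → ZAR → MXN → CHF: 1 × 16.9104 × 1.19406 ÷ 20.0605 = 1.006557
Product > 1; profitable direction is CHF → ZAR → MXN → CHF.

1.0066 (arbitrage exists)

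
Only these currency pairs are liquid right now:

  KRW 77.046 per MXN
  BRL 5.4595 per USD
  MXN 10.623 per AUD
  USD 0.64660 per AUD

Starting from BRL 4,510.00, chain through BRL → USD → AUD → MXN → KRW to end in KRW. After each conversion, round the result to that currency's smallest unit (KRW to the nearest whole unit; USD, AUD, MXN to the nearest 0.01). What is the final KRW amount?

KRW 1,045,648

BRL 4,510.00 ÷ 5.4595 = USD 826.08
USD 826.08 ÷ 0.64660 = AUD 1,277.58
AUD 1,277.58 × 10.623 = MXN 13,571.73
MXN 13,571.73 × 77.046 = KRW 1,045,648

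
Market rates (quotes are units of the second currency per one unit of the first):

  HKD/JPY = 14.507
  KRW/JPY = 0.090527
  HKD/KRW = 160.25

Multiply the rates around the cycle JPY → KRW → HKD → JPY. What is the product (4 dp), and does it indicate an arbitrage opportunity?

Around JPY → KRW → HKD → JPY: 1 ÷ 0.090527 ÷ 160.25 × 14.507 = 1.000003
Product ≈ 1 (deviation 0.000%, within rounding noise).

1.0000 (no arbitrage)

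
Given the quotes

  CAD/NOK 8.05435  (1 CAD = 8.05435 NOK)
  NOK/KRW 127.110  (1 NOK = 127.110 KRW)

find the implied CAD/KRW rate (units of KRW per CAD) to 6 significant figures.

1 CAD × 8.05435 = 8.05435 NOK
8.05435 NOK × 127.110 = 1023.79 KRW

CAD/KRW = 1023.79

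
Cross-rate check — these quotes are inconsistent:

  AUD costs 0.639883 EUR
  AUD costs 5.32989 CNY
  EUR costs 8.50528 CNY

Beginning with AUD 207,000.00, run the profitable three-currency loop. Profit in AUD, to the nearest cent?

Profit: AUD 4,369.00

Profitable loop is AUD → EUR → CNY → AUD:
AUD 207,000.00 × 0.639883 = EUR 132,455.78
EUR 132,455.78 × 8.50528 = CNY 1,126,573.51
CNY 1,126,573.51 ÷ 5.32989 = AUD 211,369.00
Profit = AUD 211,369.00 − AUD 207,000.00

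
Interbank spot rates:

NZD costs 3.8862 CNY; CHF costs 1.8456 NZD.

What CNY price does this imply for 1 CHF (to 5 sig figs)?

CHF/CNY = 7.1724

1 CHF × 1.8456 = 1.8456 NZD
1.8456 NZD × 3.8862 = 7.17237 CNY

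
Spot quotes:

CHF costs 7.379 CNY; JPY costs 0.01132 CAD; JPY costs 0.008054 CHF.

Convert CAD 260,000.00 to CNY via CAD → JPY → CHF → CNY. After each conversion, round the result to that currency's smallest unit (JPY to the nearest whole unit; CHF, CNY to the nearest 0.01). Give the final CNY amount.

CNY 1,365,010.73

CAD 260,000.00 ÷ 0.01132 = JPY 22,968,198
JPY 22,968,198 × 0.008054 = CHF 184,985.87
CHF 184,985.87 × 7.379 = CNY 1,365,010.73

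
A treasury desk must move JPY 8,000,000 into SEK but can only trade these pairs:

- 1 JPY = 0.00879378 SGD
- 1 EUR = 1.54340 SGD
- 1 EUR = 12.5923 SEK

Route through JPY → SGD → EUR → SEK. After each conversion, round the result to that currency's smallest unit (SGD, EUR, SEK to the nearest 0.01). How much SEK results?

JPY 8,000,000 × 0.00879378 = SGD 70,350.24
SGD 70,350.24 ÷ 1.54340 = EUR 45,581.34
EUR 45,581.34 × 12.5923 = SEK 573,973.91

SEK 573,973.91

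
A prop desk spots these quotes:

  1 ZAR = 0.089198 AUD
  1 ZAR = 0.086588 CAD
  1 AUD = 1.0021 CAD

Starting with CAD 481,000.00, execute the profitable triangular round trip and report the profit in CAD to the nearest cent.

Profitable loop is CAD → ZAR → AUD → CAD:
CAD 481,000.00 ÷ 0.086588 = ZAR 5,555,042.27
ZAR 5,555,042.27 × 0.089198 = AUD 495,498.66
AUD 495,498.66 × 1.0021 = CAD 496,539.21
Profit = CAD 496,539.21 − CAD 481,000.00

Profit: CAD 15,539.21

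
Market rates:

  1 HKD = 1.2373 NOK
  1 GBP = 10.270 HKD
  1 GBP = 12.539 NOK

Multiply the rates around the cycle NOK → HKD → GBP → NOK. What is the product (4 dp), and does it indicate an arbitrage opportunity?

0.9868 (arbitrage exists)

Around NOK → HKD → GBP → NOK: 1 ÷ 1.2373 ÷ 10.270 × 12.539 = 0.986773
Product < 1; profitable direction is NOK → GBP → HKD → NOK.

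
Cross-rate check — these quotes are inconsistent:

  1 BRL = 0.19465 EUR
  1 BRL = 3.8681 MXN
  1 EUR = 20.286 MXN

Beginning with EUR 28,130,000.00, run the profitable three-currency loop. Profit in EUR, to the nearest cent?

Profitable loop is EUR → MXN → BRL → EUR:
EUR 28,130,000.00 × 20.286 = MXN 570,645,180.00
MXN 570,645,180.00 ÷ 3.8681 = BRL 147,525,963.65
BRL 147,525,963.65 × 0.19465 = EUR 28,715,928.82
Profit = EUR 28,715,928.82 − EUR 28,130,000.00

Profit: EUR 585,928.82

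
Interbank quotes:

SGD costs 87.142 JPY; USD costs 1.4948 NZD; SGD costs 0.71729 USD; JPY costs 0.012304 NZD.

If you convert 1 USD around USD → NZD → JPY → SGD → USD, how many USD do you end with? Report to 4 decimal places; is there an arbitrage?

1.0000 (no arbitrage)

Around USD → NZD → JPY → SGD → USD: 1 × 1.4948 ÷ 0.012304 ÷ 87.142 × 0.71729 = 1.000009
Product ≈ 1 (deviation 0.001%, within rounding noise).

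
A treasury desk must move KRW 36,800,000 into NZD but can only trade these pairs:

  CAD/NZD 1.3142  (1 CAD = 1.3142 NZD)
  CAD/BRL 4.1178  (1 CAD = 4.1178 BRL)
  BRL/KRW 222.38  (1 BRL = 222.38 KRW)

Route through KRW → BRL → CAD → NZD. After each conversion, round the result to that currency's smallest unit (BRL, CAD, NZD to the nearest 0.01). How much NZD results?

NZD 52,813.91

KRW 36,800,000 ÷ 222.38 = BRL 165,482.51
BRL 165,482.51 ÷ 4.1178 = CAD 40,187.12
CAD 40,187.12 × 1.3142 = NZD 52,813.91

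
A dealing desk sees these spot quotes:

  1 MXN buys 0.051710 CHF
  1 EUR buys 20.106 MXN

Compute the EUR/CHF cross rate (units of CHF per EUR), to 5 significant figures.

EUR/CHF = 1.0397

1 EUR × 20.106 = 20.106 MXN
20.106 MXN × 0.051710 = 1.03968 CHF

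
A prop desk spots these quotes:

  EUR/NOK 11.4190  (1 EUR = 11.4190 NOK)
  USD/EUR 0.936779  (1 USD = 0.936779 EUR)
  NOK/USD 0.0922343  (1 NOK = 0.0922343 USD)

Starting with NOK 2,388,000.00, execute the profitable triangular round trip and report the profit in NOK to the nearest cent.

Profit: NOK 32,341.50

Profitable loop is NOK → EUR → USD → NOK:
NOK 2,388,000.00 ÷ 11.4190 = EUR 209,125.14
EUR 209,125.14 ÷ 0.936779 = USD 223,238.50
USD 223,238.50 ÷ 0.0922343 = NOK 2,420,341.50
Profit = NOK 2,420,341.50 − NOK 2,388,000.00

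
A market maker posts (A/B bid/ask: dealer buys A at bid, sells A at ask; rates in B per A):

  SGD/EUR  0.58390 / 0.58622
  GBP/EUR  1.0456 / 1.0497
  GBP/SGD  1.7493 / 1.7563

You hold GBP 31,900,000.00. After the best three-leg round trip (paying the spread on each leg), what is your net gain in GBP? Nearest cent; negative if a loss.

Best loop GBP → EUR → SGD → GBP:
GBP 31,900,000.00 × 1.0456 (sell GBP at bid) = EUR 33,354,640.00
EUR 33,354,640.00 ÷ 0.58622 (buy SGD at ask) = SGD 56,897,819.93
SGD 56,897,819.93 ÷ 1.7563 (buy GBP at ask) = GBP 32,396,412.87

Net profit: GBP 496,412.87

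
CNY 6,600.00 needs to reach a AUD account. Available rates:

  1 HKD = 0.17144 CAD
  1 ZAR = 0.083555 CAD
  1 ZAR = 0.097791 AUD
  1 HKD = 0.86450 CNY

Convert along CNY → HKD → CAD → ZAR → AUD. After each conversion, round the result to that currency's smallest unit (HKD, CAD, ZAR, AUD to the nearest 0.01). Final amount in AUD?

CNY 6,600.00 ÷ 0.86450 = HKD 7,634.47
HKD 7,634.47 × 0.17144 = CAD 1,308.85
CAD 1,308.85 ÷ 0.083555 = ZAR 15,664.53
ZAR 15,664.53 × 0.097791 = AUD 1,531.85

AUD 1,531.85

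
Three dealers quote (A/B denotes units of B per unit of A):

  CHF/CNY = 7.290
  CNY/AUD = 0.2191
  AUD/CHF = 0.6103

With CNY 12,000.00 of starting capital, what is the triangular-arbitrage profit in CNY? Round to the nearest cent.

Profit: CNY 310.28

Profitable loop is CNY → CHF → AUD → CNY:
CNY 12,000.00 ÷ 7.290 = CHF 1,646.09
CHF 1,646.09 ÷ 0.6103 = AUD 2,697.18
AUD 2,697.18 ÷ 0.2191 = CNY 12,310.28
Profit = CNY 12,310.28 − CNY 12,000.00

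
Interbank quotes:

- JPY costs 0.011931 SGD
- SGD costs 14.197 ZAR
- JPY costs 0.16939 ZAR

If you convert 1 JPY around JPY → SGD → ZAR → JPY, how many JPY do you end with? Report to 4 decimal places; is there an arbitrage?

Around JPY → SGD → ZAR → JPY: 1 × 0.011931 × 14.197 ÷ 0.16939 = 0.999967
Product ≈ 1 (deviation 0.003%, within rounding noise).

1.0000 (no arbitrage)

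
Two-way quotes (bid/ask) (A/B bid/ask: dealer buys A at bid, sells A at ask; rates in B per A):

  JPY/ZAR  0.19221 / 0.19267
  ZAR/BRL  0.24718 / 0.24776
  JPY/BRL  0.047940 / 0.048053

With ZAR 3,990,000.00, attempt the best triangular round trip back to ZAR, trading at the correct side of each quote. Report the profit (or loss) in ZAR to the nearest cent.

Net profit: ZAR 17,058.06

Best loop ZAR → JPY → BRL → ZAR:
ZAR 3,990,000.00 ÷ 0.19267 (buy JPY at ask) = JPY 20,708,984
JPY 20,708,984 × 0.047940 (sell JPY at bid) = BRL 992,788.71
BRL 992,788.71 ÷ 0.24776 (buy ZAR at ask) = ZAR 4,007,058.06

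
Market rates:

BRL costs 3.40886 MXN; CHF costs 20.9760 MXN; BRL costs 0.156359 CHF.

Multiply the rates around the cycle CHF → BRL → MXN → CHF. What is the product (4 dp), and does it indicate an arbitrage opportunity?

1.0394 (arbitrage exists)

Around CHF → BRL → MXN → CHF: 1 ÷ 0.156359 × 3.40886 ÷ 20.9760 = 1.039354
Product > 1; profitable direction is CHF → BRL → MXN → CHF.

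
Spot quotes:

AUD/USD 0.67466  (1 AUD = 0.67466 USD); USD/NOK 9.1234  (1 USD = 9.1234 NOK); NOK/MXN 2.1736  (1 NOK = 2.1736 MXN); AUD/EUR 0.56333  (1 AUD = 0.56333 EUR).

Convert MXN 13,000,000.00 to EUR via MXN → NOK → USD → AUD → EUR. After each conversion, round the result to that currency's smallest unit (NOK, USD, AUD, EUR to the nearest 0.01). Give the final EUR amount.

MXN 13,000,000.00 ÷ 2.1736 = NOK 5,980,861.24
NOK 5,980,861.24 ÷ 9.1234 = USD 655,551.79
USD 655,551.79 ÷ 0.67466 = AUD 971,677.27
AUD 971,677.27 × 0.56333 = EUR 547,374.96

EUR 547,374.96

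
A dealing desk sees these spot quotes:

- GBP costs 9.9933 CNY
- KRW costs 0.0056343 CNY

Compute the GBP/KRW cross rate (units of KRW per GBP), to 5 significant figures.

1 GBP × 9.9933 = 9.9933 CNY
9.9933 CNY ÷ 0.0056343 = 1773.65 KRW

GBP/KRW = 1773.7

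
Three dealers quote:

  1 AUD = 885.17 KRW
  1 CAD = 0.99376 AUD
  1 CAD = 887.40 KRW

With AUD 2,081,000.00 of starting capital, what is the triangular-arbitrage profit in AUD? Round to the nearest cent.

Profit: AUD 18,342.54

Profitable loop is AUD → CAD → KRW → AUD:
AUD 2,081,000.00 ÷ 0.99376 = CAD 2,094,066.98
CAD 2,094,066.98 × 887.40 = KRW 1,858,275,036
KRW 1,858,275,036 ÷ 885.17 = AUD 2,099,342.54
Profit = AUD 2,099,342.54 − AUD 2,081,000.00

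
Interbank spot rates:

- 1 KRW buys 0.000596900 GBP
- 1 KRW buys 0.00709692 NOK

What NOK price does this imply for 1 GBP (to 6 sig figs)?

1 GBP ÷ 0.000596900 = 1675.32 KRW
1675.32 KRW × 0.00709692 = 11.8896 NOK

GBP/NOK = 11.8896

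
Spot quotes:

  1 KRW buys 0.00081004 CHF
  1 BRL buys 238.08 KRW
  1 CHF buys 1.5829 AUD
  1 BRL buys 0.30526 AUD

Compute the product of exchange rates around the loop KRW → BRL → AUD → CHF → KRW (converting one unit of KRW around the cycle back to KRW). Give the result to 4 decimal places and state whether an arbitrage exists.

Around KRW → BRL → AUD → CHF → KRW: 1 ÷ 238.08 × 0.30526 ÷ 1.5829 ÷ 0.00081004 = 0.999970
Product ≈ 1 (deviation 0.003%, within rounding noise).

1.0000 (no arbitrage)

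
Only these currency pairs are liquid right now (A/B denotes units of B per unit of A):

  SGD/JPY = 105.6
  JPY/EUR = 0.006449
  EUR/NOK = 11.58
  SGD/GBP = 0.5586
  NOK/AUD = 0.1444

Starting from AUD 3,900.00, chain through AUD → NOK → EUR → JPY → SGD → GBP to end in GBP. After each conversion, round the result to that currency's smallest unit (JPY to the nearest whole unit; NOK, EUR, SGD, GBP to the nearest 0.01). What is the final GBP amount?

AUD 3,900.00 ÷ 0.1444 = NOK 27,008.31
NOK 27,008.31 ÷ 11.58 = EUR 2,332.32
EUR 2,332.32 ÷ 0.006449 = JPY 361,656
JPY 361,656 ÷ 105.6 = SGD 3,424.77
SGD 3,424.77 × 0.5586 = GBP 1,913.08

GBP 1,913.08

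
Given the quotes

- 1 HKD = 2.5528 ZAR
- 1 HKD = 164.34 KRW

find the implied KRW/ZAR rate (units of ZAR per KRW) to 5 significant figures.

1 KRW ÷ 164.34 = 0.00608495 HKD
0.00608495 HKD × 2.5528 = 0.0155336 ZAR

KRW/ZAR = 0.015534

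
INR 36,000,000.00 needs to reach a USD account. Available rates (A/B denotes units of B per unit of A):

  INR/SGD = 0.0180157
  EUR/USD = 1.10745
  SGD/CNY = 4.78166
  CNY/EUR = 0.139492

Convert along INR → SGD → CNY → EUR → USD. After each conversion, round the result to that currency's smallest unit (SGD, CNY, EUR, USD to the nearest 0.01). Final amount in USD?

USD 479,077.49

INR 36,000,000.00 × 0.0180157 = SGD 648,565.20
SGD 648,565.20 × 4.78166 = CNY 3,101,218.27
CNY 3,101,218.27 × 0.139492 = EUR 432,595.14
EUR 432,595.14 × 1.10745 = USD 479,077.49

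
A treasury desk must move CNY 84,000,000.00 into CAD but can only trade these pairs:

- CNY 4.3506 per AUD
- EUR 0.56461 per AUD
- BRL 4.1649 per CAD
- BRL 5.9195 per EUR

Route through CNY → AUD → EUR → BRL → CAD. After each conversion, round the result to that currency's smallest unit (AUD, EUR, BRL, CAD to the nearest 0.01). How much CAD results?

CNY 84,000,000.00 ÷ 4.3506 = AUD 19,307,681.70
AUD 19,307,681.70 × 0.56461 = EUR 10,901,310.16
EUR 10,901,310.16 × 5.9195 = BRL 64,530,305.49
BRL 64,530,305.49 ÷ 4.1649 = CAD 15,493,842.71

CAD 15,493,842.71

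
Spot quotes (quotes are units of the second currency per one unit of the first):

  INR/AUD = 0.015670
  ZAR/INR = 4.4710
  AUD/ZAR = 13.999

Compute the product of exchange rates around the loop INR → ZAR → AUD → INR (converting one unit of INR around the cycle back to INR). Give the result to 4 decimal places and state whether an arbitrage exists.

Around INR → ZAR → AUD → INR: 1 ÷ 4.4710 ÷ 13.999 ÷ 0.015670 = 1.019599
Product > 1; profitable direction is INR → ZAR → AUD → INR.

1.0196 (arbitrage exists)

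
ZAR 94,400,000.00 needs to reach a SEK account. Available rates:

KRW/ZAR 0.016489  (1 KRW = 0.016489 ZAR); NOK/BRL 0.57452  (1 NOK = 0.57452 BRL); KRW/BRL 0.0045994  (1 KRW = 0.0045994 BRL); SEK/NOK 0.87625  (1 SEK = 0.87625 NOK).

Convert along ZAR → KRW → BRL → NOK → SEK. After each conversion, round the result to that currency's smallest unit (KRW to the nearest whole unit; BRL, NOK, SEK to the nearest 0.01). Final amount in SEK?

ZAR 94,400,000.00 ÷ 0.016489 = KRW 5,725,028,807
KRW 5,725,028,807 × 0.0045994 = BRL 26,331,697.49
BRL 26,331,697.49 ÷ 0.57452 = NOK 45,832,516.69
NOK 45,832,516.69 ÷ 0.87625 = SEK 52,305,297.22

SEK 52,305,297.22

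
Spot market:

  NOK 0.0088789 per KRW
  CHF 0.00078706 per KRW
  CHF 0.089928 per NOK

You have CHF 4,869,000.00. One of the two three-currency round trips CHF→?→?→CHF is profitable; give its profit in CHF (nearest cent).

Profitable loop is CHF → KRW → NOK → CHF:
CHF 4,869,000.00 ÷ 0.00078706 = KRW 6,186,313,623
KRW 6,186,313,623 × 0.0088789 = NOK 54,927,660.03
NOK 54,927,660.03 × 0.089928 = CHF 4,939,534.61
Profit = CHF 4,939,534.61 − CHF 4,869,000.00

Profit: CHF 70,534.61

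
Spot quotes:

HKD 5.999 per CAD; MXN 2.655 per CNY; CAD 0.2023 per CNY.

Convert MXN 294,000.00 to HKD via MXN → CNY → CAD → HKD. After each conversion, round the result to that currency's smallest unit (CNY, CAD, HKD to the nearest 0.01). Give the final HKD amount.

MXN 294,000.00 ÷ 2.655 = CNY 110,734.46
CNY 110,734.46 × 0.2023 = CAD 22,401.58
CAD 22,401.58 × 5.999 = HKD 134,387.08

HKD 134,387.08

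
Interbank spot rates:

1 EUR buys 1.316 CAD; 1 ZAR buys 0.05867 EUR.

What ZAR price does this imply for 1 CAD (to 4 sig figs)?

CAD/ZAR = 12.95

1 CAD ÷ 1.316 = 0.759878 EUR
0.759878 EUR ÷ 0.05867 = 12.9517 ZAR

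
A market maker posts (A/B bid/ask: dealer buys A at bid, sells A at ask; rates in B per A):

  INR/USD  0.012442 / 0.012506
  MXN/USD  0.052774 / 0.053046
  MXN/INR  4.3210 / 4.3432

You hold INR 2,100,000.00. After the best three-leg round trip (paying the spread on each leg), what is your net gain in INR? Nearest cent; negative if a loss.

Best loop INR → USD → MXN → INR:
INR 2,100,000.00 × 0.012442 (sell INR at bid) = USD 26,128.20
USD 26,128.20 ÷ 0.053046 (buy MXN at ask) = MXN 492,557.40
MXN 492,557.40 × 4.3210 (sell MXN at bid) = INR 2,128,340.54

Net profit: INR 28,340.54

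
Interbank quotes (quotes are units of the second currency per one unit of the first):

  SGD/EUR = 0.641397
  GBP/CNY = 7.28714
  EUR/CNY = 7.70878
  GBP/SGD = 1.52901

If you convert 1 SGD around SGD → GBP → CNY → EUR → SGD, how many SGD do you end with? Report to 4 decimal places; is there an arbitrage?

0.9639 (arbitrage exists)

Around SGD → GBP → CNY → EUR → SGD: 1 ÷ 1.52901 × 7.28714 ÷ 7.70878 ÷ 0.641397 = 0.963905
Product < 1; profitable direction is SGD → EUR → CNY → GBP → SGD.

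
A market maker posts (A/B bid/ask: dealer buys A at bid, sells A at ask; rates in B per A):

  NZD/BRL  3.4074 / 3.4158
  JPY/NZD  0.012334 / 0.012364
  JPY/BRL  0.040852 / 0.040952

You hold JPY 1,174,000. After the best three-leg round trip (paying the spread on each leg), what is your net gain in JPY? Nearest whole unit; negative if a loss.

Net profit: JPY 30,814

Best loop JPY → NZD → BRL → JPY:
JPY 1,174,000 × 0.012334 (sell JPY at bid) = NZD 14,480.12
NZD 14,480.12 × 3.4074 (sell NZD at bid) = BRL 49,339.55
BRL 49,339.55 ÷ 0.040952 (buy JPY at ask) = JPY 1,204,814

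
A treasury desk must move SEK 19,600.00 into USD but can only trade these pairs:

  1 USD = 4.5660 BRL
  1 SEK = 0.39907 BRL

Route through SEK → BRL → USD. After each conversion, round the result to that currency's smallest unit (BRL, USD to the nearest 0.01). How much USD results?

USD 1,713.05

SEK 19,600.00 × 0.39907 = BRL 7,821.77
BRL 7,821.77 ÷ 4.5660 = USD 1,713.05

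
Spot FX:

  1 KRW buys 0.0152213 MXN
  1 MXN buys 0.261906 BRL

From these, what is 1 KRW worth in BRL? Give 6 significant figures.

1 KRW × 0.0152213 = 0.0152213 MXN
0.0152213 MXN × 0.261906 = 0.00398655 BRL

KRW/BRL = 0.00398655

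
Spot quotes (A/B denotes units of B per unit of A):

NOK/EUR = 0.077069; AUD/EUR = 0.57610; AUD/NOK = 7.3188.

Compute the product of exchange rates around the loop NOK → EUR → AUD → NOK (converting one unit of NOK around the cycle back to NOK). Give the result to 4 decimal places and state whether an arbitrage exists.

0.9791 (arbitrage exists)

Around NOK → EUR → AUD → NOK: 1 × 0.077069 ÷ 0.57610 × 7.3188 = 0.979088
Product < 1; profitable direction is NOK → AUD → EUR → NOK.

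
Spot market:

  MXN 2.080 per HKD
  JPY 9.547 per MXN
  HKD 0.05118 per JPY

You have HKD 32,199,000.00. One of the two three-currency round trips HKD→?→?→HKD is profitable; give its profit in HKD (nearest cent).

Profitable loop is HKD → MXN → JPY → HKD:
HKD 32,199,000.00 × 2.080 = MXN 66,973,920.00
MXN 66,973,920.00 × 9.547 = JPY 639,400,014
JPY 639,400,014 × 0.05118 = HKD 32,724,492.73
Profit = HKD 32,724,492.73 − HKD 32,199,000.00

Profit: HKD 525,492.73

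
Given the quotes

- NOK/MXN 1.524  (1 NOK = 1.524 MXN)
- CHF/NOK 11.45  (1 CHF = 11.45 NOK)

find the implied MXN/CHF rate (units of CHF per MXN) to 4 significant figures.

MXN/CHF = 0.05731

1 MXN ÷ 1.524 = 0.656168 NOK
0.656168 NOK ÷ 11.45 = 0.0573072 CHF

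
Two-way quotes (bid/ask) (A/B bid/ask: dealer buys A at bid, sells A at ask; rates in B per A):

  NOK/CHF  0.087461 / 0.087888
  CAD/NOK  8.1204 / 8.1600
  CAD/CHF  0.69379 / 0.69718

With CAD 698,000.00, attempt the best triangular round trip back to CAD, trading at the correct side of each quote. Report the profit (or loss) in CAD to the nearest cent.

Best loop CAD → NOK → CHF → CAD:
CAD 698,000.00 × 8.1204 (sell CAD at bid) = NOK 5,668,039.20
NOK 5,668,039.20 × 0.087461 (sell NOK at bid) = CHF 495,732.38
CHF 495,732.38 ÷ 0.69718 (buy CAD at ask) = CAD 711,053.64

Net profit: CAD 13,053.64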